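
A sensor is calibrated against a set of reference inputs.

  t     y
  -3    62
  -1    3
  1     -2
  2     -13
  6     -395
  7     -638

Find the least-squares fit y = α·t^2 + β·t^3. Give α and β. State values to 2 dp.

α = 0.94, β = -1.99

With design matrix A, AᵀA = [[3796, 24372]; [24372, 165100]] and Aᵀy = [-44975, -305937]ᵀ.
Eliminating β: 165100·(row 1) − 24372·(row 2) gives 32725216·α = 165100·(-44975) − 24372·(-305937) = 30924064, so α = 966377/1022663.
Then β = ((-305937) − 24372·(966377/1022663))/165100 = -8150769/4090652.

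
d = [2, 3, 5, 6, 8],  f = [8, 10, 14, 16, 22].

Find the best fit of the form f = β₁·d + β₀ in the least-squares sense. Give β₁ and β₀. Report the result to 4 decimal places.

Entries of AᵀA: Σd·d = 138, Σd = 24, Σ1 = 5.
Right-hand side: Σd·f = 388, Σf = 70.
So AᵀA·[β₁, β₀]ᵀ = Aᵀf: [[138, 24]; [24, 5]]·[β₁, β₀]ᵀ = [388, 70]ᵀ.
Δ = 138·5 − 24² = 114.
β₁ = (388·5 − 24·70)/114 = 130/57; β₀ = (138·70 − 24·388)/114 = 58/19.

β₁ = 2.2807, β₀ = 3.0526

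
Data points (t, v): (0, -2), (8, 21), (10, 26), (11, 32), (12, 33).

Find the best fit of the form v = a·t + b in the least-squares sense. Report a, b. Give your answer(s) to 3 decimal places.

a = 2.953, b = -2.211

Setting ∂/∂a … = 0 gives: 429·a + 41·b = 1176;  41·a + 5·b = 110.
det = 429·5 − 41² = 464.
a = (1176·5 − 41·110)/464 = 685/232; b = (429·110 − 41·1176)/464 = -513/232.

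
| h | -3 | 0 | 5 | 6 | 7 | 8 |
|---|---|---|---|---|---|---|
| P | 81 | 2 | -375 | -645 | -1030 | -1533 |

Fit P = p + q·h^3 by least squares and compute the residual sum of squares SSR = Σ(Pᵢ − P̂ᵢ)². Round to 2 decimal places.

SSR = 13.77

The normal system XᵀX·[p, q]ᵀ = XᵀP is [[6, 1169]; [1169, 442803]]·[p, q]ᵀ = [-3500, -1326568]ᵀ.
Δ = 6·442803 − 1169² = 1290257.
p = ((-3500)·442803 − 1169·(-1326568))/1290257 = 947492/1290257; q = (6·(-1326568) − 1169·(-3500))/1290257 = -3867908/1290257.
Residuals: -870191/1290257, 1633022/1290257, -1305367/1290257, 2304871/1290257, -3219758/1290257, 1457423/1290257; SSR = 17772684/1290257.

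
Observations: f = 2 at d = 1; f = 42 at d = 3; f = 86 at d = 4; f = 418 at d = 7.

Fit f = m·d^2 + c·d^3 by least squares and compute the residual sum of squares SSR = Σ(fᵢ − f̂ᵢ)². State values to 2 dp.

The normal equations are: 2739·m + 18075·c = 22238;  18075·m + 122475·c = 150014.
Eliminating c: 122475·(row 1) − 18075·(row 2) gives 8753400·m = 122475·22238 − 18075·150014 = 12096000, so m = 2240/1621.
Then c = (150014 − 18075·(2240/1621))/122475 = 124118/121575.
Residuals: -48968/121575, 80988/40525, -176102/121575, 13876/121575; SSR = 761948/121575.

SSR = 6.27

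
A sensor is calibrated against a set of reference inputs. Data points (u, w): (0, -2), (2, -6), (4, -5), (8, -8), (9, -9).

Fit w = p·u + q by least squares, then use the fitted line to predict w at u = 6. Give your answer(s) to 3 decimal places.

ŵ = -6.922

Normal-equation sums: Σu·u = 165, Σu = 23, Σ1 = 5.
Moment sums: Σu·w = -177, Σw = -30.
AᵀA·[p, q]ᵀ = Aᵀw becomes [[165, 23]; [23, 5]]·[p, q]ᵀ = [-177, -30]ᵀ.
Eliminating q: 5·(row 1) − 23·(row 2) gives 296·p = 5·(-177) − 23·(-30) = -195, so p = -195/296.
Then q = ((-30) − 23·(-195/296))/5 = -879/296.
At u = 6: ŵ = (-195/296)·(6) + (-879/296)·(1) = -2049/296.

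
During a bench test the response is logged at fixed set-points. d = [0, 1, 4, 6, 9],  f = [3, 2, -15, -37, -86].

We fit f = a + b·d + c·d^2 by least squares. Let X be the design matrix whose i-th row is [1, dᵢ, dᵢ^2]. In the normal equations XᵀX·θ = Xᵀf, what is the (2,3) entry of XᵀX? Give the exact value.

1010

Row 2 ↔ basis d, column 3 ↔ basis d^2, so (XᵀX)_{2,3} = Σᵢ (d)·(d^2) = (0)·(0) + (1)·(1) + (4)·(16) + (6)·(36) + (9)·(81) = 1010.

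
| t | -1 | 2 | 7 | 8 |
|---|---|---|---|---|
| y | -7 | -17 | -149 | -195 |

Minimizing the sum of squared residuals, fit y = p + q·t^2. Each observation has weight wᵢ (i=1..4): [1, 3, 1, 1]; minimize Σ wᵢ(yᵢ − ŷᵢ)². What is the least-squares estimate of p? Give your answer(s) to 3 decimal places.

Compute the Gram sums: Σwᵢ·1 = 6, Σwᵢ·t^2 = 126, Σwᵢ·t^2·t^2 = 6546.
For MᵀWy: Σwᵢ·y = -402, Σwᵢ·t^2·y = -19992.
Normal equations: [[6, 126]; [126, 6546]]·[p, q]ᵀ = [-402, -19992]ᵀ.
det = 6·6546 − 126² = 23400.
p = ((-402)·6546 − 126·(-19992))/23400 = -125/26; q = (6·(-19992) − 126·(-402))/23400 = -77/26.

p = -4.808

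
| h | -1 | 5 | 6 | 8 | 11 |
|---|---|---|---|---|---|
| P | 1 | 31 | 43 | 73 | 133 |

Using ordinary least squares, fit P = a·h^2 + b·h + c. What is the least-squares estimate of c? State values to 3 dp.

Forming MᵀM = [[20659, 2183, 247]; [2183, 247, 29]; [247, 29, 5]] and MᵀP = [23089, 2459, 281]ᵀ gives MᵀM·[a, b, c]ᵀ = MᵀP.
Inverting the 3×3 Gram matrix, [a, b, c]ᵀ = [1, 1, 1]ᵀ.

c = 1.000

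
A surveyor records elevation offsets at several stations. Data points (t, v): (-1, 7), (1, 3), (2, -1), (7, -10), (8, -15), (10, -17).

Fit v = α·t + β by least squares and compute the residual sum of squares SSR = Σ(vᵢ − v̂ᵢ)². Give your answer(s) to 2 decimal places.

With design matrix X, XᵀX = [[219, 27]; [27, 6]] and Xᵀv = [-366, -33]ᵀ.
Eliminating β: 6·(row 1) − 27·(row 2) gives 585·α = 6·(-366) − 27·(-33) = -1305, so α = -29/13.
Then β = ((-33) − 27·(-29/13))/6 = 59/13.
Residuals: 3/13, 9/13, -14/13, 14/13, -22/13, 10/13; SSR = 82/13.

SSR = 6.31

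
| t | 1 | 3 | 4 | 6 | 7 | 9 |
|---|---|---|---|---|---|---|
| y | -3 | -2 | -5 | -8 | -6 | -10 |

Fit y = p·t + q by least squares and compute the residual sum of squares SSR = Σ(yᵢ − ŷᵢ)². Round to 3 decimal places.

Setting ∂/∂p … = 0 gives: 192·p + 30·q = -209;  30·p + 6·q = -34.
(Σt·t = 192, Σt = 30, Σ1 = 6, Σt·y = -209, Σy = -34.)
Δ = 192·6 − 30² = 252.
p = ((-209)·6 − 30·(-34))/252 = -13/14; q = (192·(-34) − 30·(-209))/252 = -43/42.
Residuals: -22/21, 38/21, -11/42, -59/42, 32/21, -13/21; SSR = 383/42.

SSR = 9.119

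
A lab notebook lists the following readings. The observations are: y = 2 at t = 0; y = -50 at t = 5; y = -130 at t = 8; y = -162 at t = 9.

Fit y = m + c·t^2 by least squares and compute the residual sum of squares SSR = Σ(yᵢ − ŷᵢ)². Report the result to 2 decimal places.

SSR = 3.96

Normal-equation sums: Σ1 = 4, Σt^2 = 170, Σt^2·t^2 = 11282.
Moment sums: Σy = -340, Σt^2·y = -22692.
Eliminating c: 11282·(row 1) − 170·(row 2) gives 16228·m = 11282·(-340) − 170·(-22692) = 21760, so m = 5440/4057.
Then c = ((-22692) − 170·(5440/4057))/11282 = -8242/4057.
Residuals: 2674/4057, -2240/4057, -5362/4057, 4928/4057; SSR = 16072/4057.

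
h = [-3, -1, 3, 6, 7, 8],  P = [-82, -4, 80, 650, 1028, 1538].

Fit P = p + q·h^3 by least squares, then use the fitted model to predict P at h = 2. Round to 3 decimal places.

P̂ = 23.200

Normal-equation sums: Σ1 = 6, Σh^3 = 1070, Σh^3·h^3 = 427908.
Right-hand side: ΣP = 3210, Σh^3·P = 1284838.
So AᵀA·[p, q]ᵀ = AᵀP: [[6, 1070]; [1070, 427908]]·[p, q]ᵀ = [3210, 1284838]ᵀ.
Eliminating q: 427908·(row 1) − 1070·(row 2) gives 1422548·p = 427908·3210 − 1070·1284838 = -1191980, so p = -297995/355637.
Then q = (1284838 − 1070·(-297995/355637))/427908 = 1068582/355637.
At h = 2: P̂ = (-297995/355637)·(1) + (1068582/355637)·(8) = 8250661/355637.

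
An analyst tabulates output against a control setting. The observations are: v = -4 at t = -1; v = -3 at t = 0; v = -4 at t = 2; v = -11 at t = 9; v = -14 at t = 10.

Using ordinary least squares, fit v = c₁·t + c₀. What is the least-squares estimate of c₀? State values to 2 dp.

Sums needed: Σt·t = 186, Σt = 20, Σ1 = 5.
Moment sums: Σt·v = -243, Σv = -36.
So MᵀM·[c₁, c₀]ᵀ = Mᵀv: [[186, 20]; [20, 5]]·[c₁, c₀]ᵀ = [-243, -36]ᵀ.
Eliminating c₀: 5·(row 1) − 20·(row 2) gives 530·c₁ = 5·(-243) − 20·(-36) = -495, so c₁ = -99/106.
Then c₀ = ((-36) − 20·(-99/106))/5 = -918/265.

c₀ = -3.46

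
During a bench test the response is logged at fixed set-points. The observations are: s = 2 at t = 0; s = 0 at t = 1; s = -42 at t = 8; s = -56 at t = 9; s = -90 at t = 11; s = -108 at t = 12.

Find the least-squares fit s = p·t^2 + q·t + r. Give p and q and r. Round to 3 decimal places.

p = -0.917, q = 1.924, r = 0.672

The normal system MᵀM·[p, q, r]ᵀ = Mᵀs is [[46035, 4301, 411]; [4301, 411, 41]; [411, 41, 6]]·[p, q, r]ᵀ = [-33666, -3126, -294]ᵀ.
Inverting the 3×3 Gram matrix, [p, q, r]ᵀ = [-177/193, 1857/965, 648/965]ᵀ.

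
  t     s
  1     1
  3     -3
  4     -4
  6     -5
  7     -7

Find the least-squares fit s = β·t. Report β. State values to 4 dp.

β = -0.9279

Normal-equation sums: Σt·t = 111.
Moment sums: Σt·s = -103.
β = (-103)/111 = -0.927928.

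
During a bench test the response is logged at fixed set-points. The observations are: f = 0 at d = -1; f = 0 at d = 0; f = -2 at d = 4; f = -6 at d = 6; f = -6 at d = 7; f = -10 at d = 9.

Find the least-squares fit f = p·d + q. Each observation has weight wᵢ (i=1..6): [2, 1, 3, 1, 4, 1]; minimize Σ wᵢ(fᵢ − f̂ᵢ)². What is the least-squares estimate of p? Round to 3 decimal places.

p = -0.891

From the data, Σwᵢ·d·d = 363, Σwᵢ·d = 53, Σwᵢ·1 = 12.
And Σwᵢ·d·f = -318, Σwᵢ·f = -46.
det = 363·12 − 53² = 1547.
p = ((-318)·12 − 53·(-46))/1547 = -106/119; q = (363·(-46) − 53·(-318))/1547 = 12/119.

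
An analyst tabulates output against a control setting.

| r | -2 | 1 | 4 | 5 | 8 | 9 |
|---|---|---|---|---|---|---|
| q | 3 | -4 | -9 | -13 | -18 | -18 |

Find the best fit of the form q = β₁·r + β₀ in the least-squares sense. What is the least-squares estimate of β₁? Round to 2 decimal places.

Entries of XᵀX: Σr·r = 191, Σr = 25, Σ1 = 6.
And Σr·q = -417, Σq = -59.
XᵀX·[β₁, β₀]ᵀ = Xᵀq becomes [[191, 25]; [25, 6]]·[β₁, β₀]ᵀ = [-417, -59]ᵀ.
det = 191·6 − 25² = 521.
β₁ = ((-417)·6 − 25·(-59))/521 = -1027/521; β₀ = (191·(-59) − 25·(-417))/521 = -844/521.

β₁ = -1.97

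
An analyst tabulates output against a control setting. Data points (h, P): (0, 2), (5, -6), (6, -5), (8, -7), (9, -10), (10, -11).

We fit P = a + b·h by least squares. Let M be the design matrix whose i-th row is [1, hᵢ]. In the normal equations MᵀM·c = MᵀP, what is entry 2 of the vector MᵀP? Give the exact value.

Entry 2 ↔ basis h, so (MᵀP)_{2} = Σᵢ (h)·Pᵢ = (0)·(2) + (5)·(-6) + (6)·(-5) + (8)·(-7) + (9)·(-10) + (10)·(-11) = -316.

-316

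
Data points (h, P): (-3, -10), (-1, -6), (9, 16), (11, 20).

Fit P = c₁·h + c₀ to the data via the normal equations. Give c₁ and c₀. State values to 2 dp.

Normal-equation sums: Σh·h = 212, Σh = 16, Σ1 = 4.
Right-hand side: Σh·P = 400, ΣP = 20.
Δ = 212·4 − 16² = 592.
c₁ = (400·4 − 16·20)/592 = 80/37; c₀ = (212·20 − 16·400)/592 = -135/37.

c₁ = 2.16, c₀ = -3.65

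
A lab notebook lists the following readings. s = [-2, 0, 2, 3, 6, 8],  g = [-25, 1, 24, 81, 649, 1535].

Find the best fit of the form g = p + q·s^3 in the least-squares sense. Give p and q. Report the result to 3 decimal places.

Entries of XᵀX: Σ1 = 6, Σs^3 = 755, Σs^3·s^3 = 309657.
Right-hand side: Σg = 2265, Σs^3·g = 928683.
Δ = 6·309657 − 755² = 1287917.
p = (2265·309657 − 755·928683)/1287917 = 217440/1287917; q = (6·928683 − 755·2265)/1287917 = 3862023/1287917.

p = 0.169, q = 2.999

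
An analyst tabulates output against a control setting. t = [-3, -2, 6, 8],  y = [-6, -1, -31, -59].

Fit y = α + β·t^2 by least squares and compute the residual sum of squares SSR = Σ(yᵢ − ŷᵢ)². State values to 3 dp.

Setting ∂/∂α … = 0 gives: 4·α + 113·β = -97;  113·α + 5489·β = -4950.
(Σ1 = 4, Σt^2 = 113, Σt^2·t^2 = 5489, Σy = -97, Σt^2·y = -4950.)
Eliminating β: 5489·(row 1) − 113·(row 2) gives 9187·α = 5489·(-97) − 113·(-4950) = 26917, so α = 26917/9187.
Then β = ((-4950) − 113·(26917/9187))/5489 = -8839/9187.
Residuals: -2488/9187, -748/9187, 6490/9187, -3254/9187; SSR = 6472/9187.

SSR = 0.704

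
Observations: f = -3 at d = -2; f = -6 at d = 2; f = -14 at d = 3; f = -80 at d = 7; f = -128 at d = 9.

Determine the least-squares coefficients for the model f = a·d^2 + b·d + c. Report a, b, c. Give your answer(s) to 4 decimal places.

Setting ∂/∂a … = 0 gives: 9075·a + 1099·b + 147·c = -14450;  1099·a + 147·b + 19·c = -1760;  147·a + 19·b + 5·c = -231.
Inverting the 3×3 Gram matrix, [a, b, c]ᵀ = [-120153/79384, -68207/79384, 15518/9923]ᵀ.

a = -1.5136, b = -0.8592, c = 1.5638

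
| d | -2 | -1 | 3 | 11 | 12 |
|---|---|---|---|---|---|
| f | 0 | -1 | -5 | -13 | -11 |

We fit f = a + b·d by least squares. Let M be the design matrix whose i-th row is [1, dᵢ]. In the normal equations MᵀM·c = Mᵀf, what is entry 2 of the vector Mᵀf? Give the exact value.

Entry 2 ↔ basis d, so (Mᵀf)_{2} = Σᵢ (d)·fᵢ = (-2)·(0) + (-1)·(-1) + (3)·(-5) + (11)·(-13) + (12)·(-11) = -289.

-289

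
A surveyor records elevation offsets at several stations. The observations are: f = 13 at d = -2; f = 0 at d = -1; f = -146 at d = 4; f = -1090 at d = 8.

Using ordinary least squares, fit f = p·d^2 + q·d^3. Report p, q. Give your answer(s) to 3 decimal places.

Compute the Gram sums: Σd^2·d^2 = 4369, Σd^2·d^3 = 33759, Σd^3·d^3 = 266305.
Right-hand side: Σd^2·f = -72044, Σd^3·f = -567528.
Eliminating q: 266305·(row 1) − 33759·(row 2) gives 23816464·p = 266305·(-72044) − 33759·(-567528) = -26499668, so p = -6624917/5954116.
Then q = ((-567528) − 33759·(-6624917/5954116))/266305 = -11849109/5954116.

p = -1.113, q = -1.990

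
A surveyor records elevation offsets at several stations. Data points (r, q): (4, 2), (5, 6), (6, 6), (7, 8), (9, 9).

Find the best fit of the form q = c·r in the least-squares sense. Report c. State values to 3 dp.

The normal equations are: 207·c = 211.
c = 211/207 = 1.01932.

c = 1.019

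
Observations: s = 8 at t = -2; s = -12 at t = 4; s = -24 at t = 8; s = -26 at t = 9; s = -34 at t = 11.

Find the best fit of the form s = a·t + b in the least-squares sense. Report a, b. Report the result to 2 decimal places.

a = -3.17, b = 1.42

Forming AᵀA = [[286, 30]; [30, 5]] and Aᵀs = [-864, -88]ᵀ gives AᵀA·[a, b]ᵀ = Aᵀs.
Δ = 286·5 − 30² = 530.
a = ((-864)·5 − 30·(-88))/530 = -168/53; b = (286·(-88) − 30·(-864))/530 = 376/265.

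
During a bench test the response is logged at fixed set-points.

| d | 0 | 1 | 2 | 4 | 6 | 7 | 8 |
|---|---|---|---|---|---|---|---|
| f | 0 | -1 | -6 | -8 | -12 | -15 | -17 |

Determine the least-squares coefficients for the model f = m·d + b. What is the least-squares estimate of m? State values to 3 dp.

Sums needed: Σd·d = 170, Σd = 28, Σ1 = 7.
Right-hand side: Σd·f = -358, Σf = -59.
det = 170·7 − 28² = 406.
m = ((-358)·7 − 28·(-59))/406 = -61/29; b = (170·(-59) − 28·(-358))/406 = -3/203.

m = -2.103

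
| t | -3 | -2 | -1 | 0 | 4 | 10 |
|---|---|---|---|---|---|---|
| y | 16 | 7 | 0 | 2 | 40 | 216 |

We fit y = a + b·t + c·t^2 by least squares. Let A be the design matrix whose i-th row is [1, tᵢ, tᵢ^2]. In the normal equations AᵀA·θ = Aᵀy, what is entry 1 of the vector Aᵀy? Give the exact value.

281

Entry 1 ↔ basis 1, so (Aᵀy)_{1} = Σᵢ yᵢ = (1)·(16) + (1)·(7) + (1)·(0) + (1)·(2) + (1)·(40) + (1)·(216) = 281.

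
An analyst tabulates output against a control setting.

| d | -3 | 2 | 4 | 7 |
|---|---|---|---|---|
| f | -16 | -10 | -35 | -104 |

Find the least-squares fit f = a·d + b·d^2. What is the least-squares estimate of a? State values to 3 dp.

From the data, Σd·d = 78, Σd·d^2 = 388, Σd^2·d^2 = 2754.
Right-hand side: Σd·f = -840, Σd^2·f = -5840.
AᵀA·[a, b]ᵀ = Aᵀf becomes [[78, 388]; [388, 2754]]·[a, b]ᵀ = [-840, -5840]ᵀ.
Eliminating b: 2754·(row 1) − 388·(row 2) gives 64268·a = 2754·(-840) − 388·(-5840) = -47440, so a = -11860/16067.
Then b = ((-5840) − 388·(-11860/16067))/2754 = -32400/16067.

a = -0.738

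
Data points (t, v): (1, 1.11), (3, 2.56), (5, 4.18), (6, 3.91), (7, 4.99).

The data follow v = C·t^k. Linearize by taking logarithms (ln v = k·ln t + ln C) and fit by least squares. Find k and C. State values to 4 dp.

Linearized form: ln v = k·ln t + ln C. From the 5 transformed points,
Σln t = 6.4457, Σ(ln t)² = 10.7942, Σln v = 5.4457, Σln t·ln v = 8.9058.
Equations: 10.7942·k + 6.4457·ln C = 8.9058;  6.4457·k + 5·ln C = 5.4457.
Slope k = (n·Σln t·ln v − Σln t·Σln v)/(n·Σ(ln t)² − (Σln t)²) = (5·8.9058 − 6.4457·5.4457)/12.4237 = 0.75884; ln C = (Σln v − k·Σln t)/n = 0.11087, so C = exp(0.11087) = 1.11725.

k = 0.7588, C = 1.1173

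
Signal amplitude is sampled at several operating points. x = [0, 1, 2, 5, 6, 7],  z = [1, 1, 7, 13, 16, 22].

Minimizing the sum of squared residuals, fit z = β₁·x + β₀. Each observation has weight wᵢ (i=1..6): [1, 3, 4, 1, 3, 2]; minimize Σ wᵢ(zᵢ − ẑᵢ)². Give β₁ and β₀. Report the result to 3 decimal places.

β₁ = 2.930, β₀ = -0.259

Entries of MᵀWM: Σwᵢ·x·x = 250, Σwᵢ·x = 48, Σwᵢ·1 = 14.
Right-hand side: Σwᵢ·x·z = 720, Σwᵢ·z = 137.
So MᵀWM·[β₁, β₀]ᵀ = MᵀWz: [[250, 48]; [48, 14]]·[β₁, β₀]ᵀ = [720, 137]ᵀ.
Eliminating β₀: 14·(row 1) − 48·(row 2) gives 1196·β₁ = 14·720 − 48·137 = 3504, so β₁ = 876/299.
Then β₀ = (137 − 48·(876/299))/14 = -155/598.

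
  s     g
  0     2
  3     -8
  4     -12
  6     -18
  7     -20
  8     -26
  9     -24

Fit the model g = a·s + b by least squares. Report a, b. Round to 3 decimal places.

Setting ∂/∂a … = 0 gives: 255·a + 37·b = -744;  37·a + 7·b = -106.
(Σs·s = 255, Σs = 37, Σ1 = 7, Σs·g = -744, Σg = -106.)
Δ = 255·7 − 37² = 416.
a = ((-744)·7 − 37·(-106))/416 = -643/208; b = (255·(-106) − 37·(-744))/416 = 249/208.

a = -3.091, b = 1.197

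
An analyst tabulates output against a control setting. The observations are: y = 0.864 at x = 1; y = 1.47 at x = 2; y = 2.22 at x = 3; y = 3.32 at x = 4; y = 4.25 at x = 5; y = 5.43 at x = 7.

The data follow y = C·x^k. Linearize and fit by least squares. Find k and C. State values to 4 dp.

With ln yᵢ as the transformed response and ln xᵢ as the regressor:
Σln x = 6.7334, Σ(ln x)² = 9.9861, Σln y = 5.3754, Σln x·ln y = 8.4278.
Equations: 9.9861·k + 6.7334·ln C = 8.4278;  6.7334·k + 6·ln C = 5.3754.
Slope k = (n·Σln x·ln y − Σln x·Σln y)/(n·Σ(ln x)² − (Σln x)²) = (6·8.4278 − 6.7334·5.3754)/14.5777 = 0.98588; ln C = (Σln y − k·Σln x)/n = -0.21049, so C = exp(-0.21049) = 0.81019.

k = 0.9859, C = 0.8102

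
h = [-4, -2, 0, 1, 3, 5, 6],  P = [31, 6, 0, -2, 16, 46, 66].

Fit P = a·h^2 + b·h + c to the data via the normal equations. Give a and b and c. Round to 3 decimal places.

a = 1.943, b = -0.294, c = -1.597

From the data, Σh^2·h^2 = 2275, Σh^2·h = 297, Σh^2 = 91, Σh·h = 91, Σh = 9, Σ1 = 7.
Moment sums: Σh^2·P = 4188, Σh·P = 536, ΣP = 163.
Normal equations: [[2275, 297, 91]; [297, 91, 9]; [91, 9, 7]]·[a, b, c]ᵀ = [4188, 536, 163]ᵀ.
Solving the 3×3 system (Gaussian elimination) gives a = 92383/47544, b = -665/2264, c = -9491/5943.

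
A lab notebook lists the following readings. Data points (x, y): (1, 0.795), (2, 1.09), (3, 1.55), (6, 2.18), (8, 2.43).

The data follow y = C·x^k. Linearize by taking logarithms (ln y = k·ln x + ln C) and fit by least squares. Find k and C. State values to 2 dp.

Taking logs, ln y = k·ln x + ln C, so regress ln y on ln x.
Sums: Σln x = 5.6630, Σ(ln x)² = 9.2219, Σln y = 1.9622, Σln x·ln y = 3.7839.
Normal system: [[9.2219, 5.6630]; [5.6630, 5]]·[k, ln C]ᵀ = [3.7839, 1.9622]ᵀ.
Δ = 9.2219·5 − (5.6630)² = 14.0403; k = (3.7839·5 − 5.6630·1.9622)/14.0403 = 0.55607, ln C = (9.2219·1.9622 − 5.6630·3.7839)/14.0403 = -0.23735, so C = exp(-0.23735) = 0.78871.

k = 0.56, C = 0.79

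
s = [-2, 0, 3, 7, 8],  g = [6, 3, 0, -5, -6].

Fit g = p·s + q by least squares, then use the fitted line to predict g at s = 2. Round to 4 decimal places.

ĝ = 1.0214

Sums needed: Σs·s = 126, Σs = 16, Σ1 = 5.
Moment sums: Σs·g = -95, Σg = -2.
So MᵀM·[p, q]ᵀ = Mᵀg: [[126, 16]; [16, 5]]·[p, q]ᵀ = [-95, -2]ᵀ.
Δ = 126·5 − 16² = 374.
p = ((-95)·5 − 16·(-2))/374 = -443/374; q = (126·(-2) − 16·(-95))/374 = 634/187.
At s = 2: ĝ = (-443/374)·(2) + (634/187)·(1) = 191/187.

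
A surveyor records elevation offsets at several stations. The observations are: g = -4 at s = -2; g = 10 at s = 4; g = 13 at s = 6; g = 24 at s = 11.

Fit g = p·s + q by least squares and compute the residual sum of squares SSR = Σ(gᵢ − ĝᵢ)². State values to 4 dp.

SSR = 1.0202

XᵀX·[p, q]ᵀ = Xᵀg reads: 177·p + 19·q = 390;  19·p + 4·q = 43.
det = 177·4 − 19² = 347.
p = (390·4 − 19·43)/347 = 743/347; q = (177·43 − 19·390)/347 = 201/347.
Residuals: -103/347, 297/347, -148/347, -46/347; SSR = 354/347.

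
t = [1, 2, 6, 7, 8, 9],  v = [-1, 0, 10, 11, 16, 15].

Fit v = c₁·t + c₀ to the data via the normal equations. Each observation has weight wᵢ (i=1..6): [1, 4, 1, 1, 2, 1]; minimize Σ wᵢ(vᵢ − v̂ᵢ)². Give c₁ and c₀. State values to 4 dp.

c₁ = 2.3541, c₀ = -4.3640

Compute the Gram sums: Σwᵢ·t·t = 311, Σwᵢ·t = 47, Σwᵢ·1 = 10.
Moment sums: Σwᵢ·t·v = 527, Σwᵢ·v = 67.
AᵀWA·[c₁, c₀]ᵀ = AᵀWv becomes [[311, 47]; [47, 10]]·[c₁, c₀]ᵀ = [527, 67]ᵀ.
Eliminating c₀: 10·(row 1) − 47·(row 2) gives 901·c₁ = 10·527 − 47·67 = 2121, so c₁ = 2121/901.
Then c₀ = (67 − 47·(2121/901))/10 = -3932/901.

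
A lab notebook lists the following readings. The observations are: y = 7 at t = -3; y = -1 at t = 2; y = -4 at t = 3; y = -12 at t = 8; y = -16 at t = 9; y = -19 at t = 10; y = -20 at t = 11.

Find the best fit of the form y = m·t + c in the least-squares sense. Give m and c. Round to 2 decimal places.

m = -1.97, c = 1.95

Setting ∂/∂m … = 0 gives: 388·m + 40·c = -685;  40·m + 7·c = -65.
Eliminating c: 7·(row 1) − 40·(row 2) gives 1116·m = 7·(-685) − 40·(-65) = -2195, so m = -2195/1116.
Then c = ((-65) − 40·(-2195/1116))/7 = 545/279.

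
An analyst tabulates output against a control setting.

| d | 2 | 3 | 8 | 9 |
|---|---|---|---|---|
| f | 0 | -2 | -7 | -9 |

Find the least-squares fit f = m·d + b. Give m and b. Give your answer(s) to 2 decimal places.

Entries of AᵀA: Σd·d = 158, Σd = 22, Σ1 = 4.
Moment sums: Σd·f = -143, Σf = -18.
AᵀA·[m, b]ᵀ = Aᵀf becomes [[158, 22]; [22, 4]]·[m, b]ᵀ = [-143, -18]ᵀ.
Eliminating b: 4·(row 1) − 22·(row 2) gives 148·m = 4·(-143) − 22·(-18) = -176, so m = -44/37.
Then b = ((-18) − 22·(-44/37))/4 = 151/74.

m = -1.19, b = 2.04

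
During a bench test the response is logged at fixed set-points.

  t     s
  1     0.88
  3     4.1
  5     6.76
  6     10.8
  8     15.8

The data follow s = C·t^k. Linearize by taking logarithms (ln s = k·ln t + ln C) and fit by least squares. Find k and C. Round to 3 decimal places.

k = 1.370, C = 0.873

Linearized form: ln s = k·ln t + ln C. From the 5 transformed points,
AᵀA = [[11.3317, 6.5793]; [6.5793, 5]], rhs = [14.6287, 8.3337]ᵀ  (here Σln t = 6.5793, Σ(ln t)² = 11.3317, Σln s = 8.3337, Σln t·ln s = 14.6287).
Δ = 11.3317·5 − (6.5793)² = 13.3720; k = (14.6287·5 − 6.5793·8.3337)/13.3720 = 1.36954, ln C = (11.3317·8.3337 − 6.5793·14.6287)/13.3720 = -0.13536, so C = exp(-0.13536) = 0.87340.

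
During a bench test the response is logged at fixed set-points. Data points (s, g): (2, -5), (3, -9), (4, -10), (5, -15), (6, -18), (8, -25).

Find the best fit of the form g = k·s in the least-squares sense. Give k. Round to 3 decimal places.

k = -2.987

MᵀM·[k]ᵀ = Mᵀg reads: 154·k = -460.
k = (-460)/154 = -2.98701.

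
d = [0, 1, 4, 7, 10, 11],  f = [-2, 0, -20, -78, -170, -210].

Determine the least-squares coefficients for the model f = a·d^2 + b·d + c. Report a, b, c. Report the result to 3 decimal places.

Entries of MᵀM: Σd^2·d^2 = 27299, Σd^2·d = 2739, Σd^2 = 287, Σd·d = 287, Σd = 33, Σ1 = 6.
For Mᵀf: Σd^2·f = -46552, Σd·f = -4636, Σf = -480.
Normal equations: [[27299, 2739, 287]; [2739, 287, 33]; [287, 33, 6]]·[a, b, c]ᵀ = [-46552, -4636, -480]ᵀ.
Solving the 3×3 system (Gaussian elimination) gives a = -1227/604, b = 436699/127444, c = -106729/63722.

a = -2.031, b = 3.427, c = -1.675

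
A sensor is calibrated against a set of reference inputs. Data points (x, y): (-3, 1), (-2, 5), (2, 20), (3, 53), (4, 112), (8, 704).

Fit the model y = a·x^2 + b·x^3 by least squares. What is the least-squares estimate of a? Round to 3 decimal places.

a = 3.042

The normal equations are: 4546·a + 33792·b = 47434;  33792·a + 267826·b = 369140.
Eliminating b: 267826·(row 1) − 33792·(row 2) gives 75637732·a = 267826·47434 − 33792·369140 = 230079604, so a = 57519901/18909433.
Then b = (369140 − 33792·(57519901/18909433))/267826 = 18805178/18909433.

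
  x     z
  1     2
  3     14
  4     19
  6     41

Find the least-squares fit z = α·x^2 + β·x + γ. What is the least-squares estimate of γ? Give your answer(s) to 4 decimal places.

γ = -0.4231

Compute the Gram sums: Σx^2·x^2 = 1634, Σx^2·x = 308, Σx^2 = 62, Σx·x = 62, Σx = 14, Σ1 = 4.
And Σx^2·z = 1908, Σx·z = 366, Σz = 76.
So MᵀM·[α, β, γ]ᵀ = Mᵀz: [[1634, 308, 62]; [308, 62, 14]; [62, 14, 4]]·[α, β, γ]ᵀ = [1908, 366, 76]ᵀ.
Row-reducing yields α = 5/6, β = 145/78, γ = -11/26.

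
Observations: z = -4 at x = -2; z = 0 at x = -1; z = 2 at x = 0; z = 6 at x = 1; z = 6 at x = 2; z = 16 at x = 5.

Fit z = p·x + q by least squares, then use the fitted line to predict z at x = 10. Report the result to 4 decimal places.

The normal system MᵀM·[p, q]ᵀ = Mᵀz is [[35, 5]; [5, 6]]·[p, q]ᵀ = [106, 26]ᵀ.
Eliminating q: 6·(row 1) − 5·(row 2) gives 185·p = 6·106 − 5·26 = 506, so p = 506/185.
Then q = (26 − 5·(506/185))/6 = 76/37.
At x = 10: ẑ = (506/185)·(10) + (76/37)·(1) = 1088/37.

ẑ = 29.4054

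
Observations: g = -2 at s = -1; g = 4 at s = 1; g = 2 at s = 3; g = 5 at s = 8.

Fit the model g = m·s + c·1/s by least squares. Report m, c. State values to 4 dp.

Forming XᵀX = [[75, 4]; [4, 1225/576]] and Xᵀg = [52, 175/24]ᵀ gives XᵀX·[m, c]ᵀ = Xᵀg.
Δ = 75·(1225/576) − 4² = 27553/192.
m = (52·(1225/576) − 4·(175/24))/(27553/192) = 46900/82659; c = (75·(175/24) − 4·52)/(27553/192) = 65064/27553.

m = 0.5674, c = 2.3614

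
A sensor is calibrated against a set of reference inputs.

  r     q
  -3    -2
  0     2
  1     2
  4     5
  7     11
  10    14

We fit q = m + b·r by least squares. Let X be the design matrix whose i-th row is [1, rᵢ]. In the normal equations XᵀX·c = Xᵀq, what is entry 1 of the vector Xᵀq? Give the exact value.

Entry 1 ↔ basis 1, so (Xᵀq)_{1} = Σᵢ qᵢ = (1)·(-2) + (1)·(2) + (1)·(2) + (1)·(5) + (1)·(11) + (1)·(14) = 32.

32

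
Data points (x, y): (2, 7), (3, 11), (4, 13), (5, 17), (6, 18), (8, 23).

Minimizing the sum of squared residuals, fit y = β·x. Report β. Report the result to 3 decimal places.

β = 3.091

Forming MᵀM = [[154]] and Mᵀy = [476]ᵀ gives MᵀM·[β]ᵀ = Mᵀy.
Hence β = 476 / 154 ≈ 3.09091.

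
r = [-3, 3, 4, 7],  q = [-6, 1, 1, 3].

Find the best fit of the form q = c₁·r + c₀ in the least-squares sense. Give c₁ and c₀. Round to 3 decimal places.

c₁ = 0.924, c₀ = -2.791

Forming XᵀX = [[83, 11]; [11, 4]] and Xᵀq = [46, -1]ᵀ gives XᵀX·[c₁, c₀]ᵀ = Xᵀq.
Δ = 83·4 − 11² = 211.
c₁ = (46·4 − 11·(-1))/211 = 195/211; c₀ = (83·(-1) − 11·46)/211 = -589/211.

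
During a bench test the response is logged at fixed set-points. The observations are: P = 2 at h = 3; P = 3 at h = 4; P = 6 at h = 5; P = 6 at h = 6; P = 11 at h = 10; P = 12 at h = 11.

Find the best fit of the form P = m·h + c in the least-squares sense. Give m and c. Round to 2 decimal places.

Entries of MᵀM: Σh·h = 307, Σh = 39, Σ1 = 6.
For MᵀP: Σh·P = 326, ΣP = 40.
Δ = 307·6 − 39² = 321.
m = (326·6 − 39·40)/321 = 132/107; c = (307·40 − 39·326)/321 = -434/321.

m = 1.23, c = -1.35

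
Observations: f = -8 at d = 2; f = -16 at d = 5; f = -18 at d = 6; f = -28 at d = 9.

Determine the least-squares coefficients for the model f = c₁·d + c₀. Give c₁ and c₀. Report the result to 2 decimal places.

Compute the Gram sums: Σd·d = 146, Σd = 22, Σ1 = 4.
Right-hand side: Σd·f = -456, Σf = -70.
Normal equations: [[146, 22]; [22, 4]]·[c₁, c₀]ᵀ = [-456, -70]ᵀ.
det = 146·4 − 22² = 100.
c₁ = ((-456)·4 − 22·(-70))/100 = -71/25; c₀ = (146·(-70) − 22·(-456))/100 = -47/25.

c₁ = -2.84, c₀ = -1.88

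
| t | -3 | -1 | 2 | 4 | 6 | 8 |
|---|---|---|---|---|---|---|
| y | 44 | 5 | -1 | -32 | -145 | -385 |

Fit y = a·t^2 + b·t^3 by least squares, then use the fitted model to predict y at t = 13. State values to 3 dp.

ŷ = -1856.889

Compute the Gram sums: Σt^2·t^2 = 5746, Σt^2·t^3 = 41356, Σt^3·t^3 = 313690.
And Σt^2·y = -29975, Σt^3·y = -231689.
XᵀX·[a, b]ᵀ = Xᵀy becomes [[5746, 41356]; [41356, 313690]]·[a, b]ᵀ = [-29975, -231689]ᵀ.
Eliminating b: 313690·(row 1) − 41356·(row 2) gives 92144004·a = 313690·(-29975) − 41356·(-231689) = 178872534, so a = 29812089/15357334.
Then b = ((-231689) − 41356·(29812089/15357334))/313690 = -15273149/15357334.
At t = 13: ŷ = (29812089/15357334)·(169) + (-15273149/15357334)·(2197) = -14258432656/7678667.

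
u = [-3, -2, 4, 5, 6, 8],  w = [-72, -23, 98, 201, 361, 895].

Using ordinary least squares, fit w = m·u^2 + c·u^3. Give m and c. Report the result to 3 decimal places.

m = -1.895, c = 1.986

Forming XᵀX = [[6370, 44418]; [44418, 329314]] and Xᵀw = [76129, 569741]ᵀ gives XᵀX·[m, c]ᵀ = Xᵀw.
Determinant 6370·329314 − 44418² = 124771456.
m = (76129·329314 − 44418·569741)/124771456 = -29551279/15596432; c = (6370·569741 − 44418·76129)/124771456 = 30969031/15596432.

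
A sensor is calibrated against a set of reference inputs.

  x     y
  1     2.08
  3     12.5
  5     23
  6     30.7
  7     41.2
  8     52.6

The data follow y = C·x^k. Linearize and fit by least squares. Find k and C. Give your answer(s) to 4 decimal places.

k = 1.5203, C = 2.1304

With ln yᵢ as the transformed response and ln xᵢ as the regressor:
Σln x = 8.5252, Σ(ln x)² = 15.1183, Σln y = 17.4990, Σln x·ln y = 29.4326.
Equations: 15.1183·k + 8.5252·ln C = 29.4326;  8.5252·k + 6·ln C = 17.4990.
Solving (det = 18.0313): k = 1.52034, ln C = 0.75630, so C = exp(0.75630) = 2.13039.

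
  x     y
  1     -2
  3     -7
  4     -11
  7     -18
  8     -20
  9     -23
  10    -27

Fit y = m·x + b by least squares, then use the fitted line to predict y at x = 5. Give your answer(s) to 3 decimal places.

Entries of MᵀM: Σx·x = 320, Σx = 42, Σ1 = 7.
Moment sums: Σx·y = -830, Σy = -108.
Normal equations: [[320, 42]; [42, 7]]·[m, b]ᵀ = [-830, -108]ᵀ.
Eliminating b: 7·(row 1) − 42·(row 2) gives 476·m = 7·(-830) − 42·(-108) = -1274, so m = -91/34.
Then b = ((-108) − 42·(-91/34))/7 = 75/119.
At x = 5: ŷ = (-91/34)·(5) + (75/119)·(1) = -3035/238.

ŷ = -12.752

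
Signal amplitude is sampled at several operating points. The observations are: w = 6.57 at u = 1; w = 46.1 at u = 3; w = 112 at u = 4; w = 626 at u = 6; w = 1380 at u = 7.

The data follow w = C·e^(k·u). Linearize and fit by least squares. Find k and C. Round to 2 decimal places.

k = 0.89, C = 2.96

Linearized form: ln w = k·u + ln C. From the 5 transformed points,
AᵀA = [[111.0000, 21.0000]; [21.0000, 5]], rhs = [121.4939, 24.1010]ᵀ  (here Σu = 21.0000, Σ(u)² = 111.0000, Σln w = 24.1010, Σu·ln w = 121.4939).
Δ = 111.0000·5 − (21.0000)² = 114.0000; k = (121.4939·5 − 21.0000·24.1010)/114.0000 = 0.88902, ln C = (111.0000·24.1010 − 21.0000·121.4939)/114.0000 = 1.08632, so C = exp(1.08632) = 2.96334.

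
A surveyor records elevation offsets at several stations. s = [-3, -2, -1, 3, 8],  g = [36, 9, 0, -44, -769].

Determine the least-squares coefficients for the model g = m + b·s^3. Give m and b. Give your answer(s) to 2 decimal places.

m = -3.12, b = -1.50

Compute the Gram sums: Σ1 = 5, Σs^3 = 503, Σs^3·s^3 = 263667.
Right-hand side: Σg = -768, Σs^3·g = -395960.
So AᵀA·[m, b]ᵀ = Aᵀg: [[5, 503]; [503, 263667]]·[m, b]ᵀ = [-768, -395960]ᵀ.
Δ = 5·263667 − 503² = 1065326.
m = ((-768)·263667 − 503·(-395960))/1065326 = -1664188/532663; b = (5·(-395960) − 503·(-768))/1065326 = -796748/532663.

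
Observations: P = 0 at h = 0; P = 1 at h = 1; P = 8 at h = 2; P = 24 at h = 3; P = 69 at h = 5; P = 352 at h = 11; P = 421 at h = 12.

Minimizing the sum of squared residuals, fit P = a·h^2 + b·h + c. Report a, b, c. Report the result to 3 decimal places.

Sums needed: Σh^2·h^2 = 36100, Σh^2·h = 3220, Σh^2 = 304, Σh·h = 304, Σh = 34, Σ1 = 7.
Right-hand side: Σh^2·P = 105190, Σh·P = 9358, ΣP = 875.
Solving the 3×3 system (Gaussian elimination) gives a = 13753/4536, b = -52337/40824, c = -9125/20412.

a = 3.032, b = -1.282, c = -0.447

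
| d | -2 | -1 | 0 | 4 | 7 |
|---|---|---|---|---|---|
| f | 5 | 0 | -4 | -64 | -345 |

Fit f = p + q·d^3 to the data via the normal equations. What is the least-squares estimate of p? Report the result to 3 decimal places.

With design matrix X, XᵀX = [[5, 398]; [398, 121810]] and Xᵀf = [-408, -122471]ᵀ.
det = 5·121810 − 398² = 450646.
p = ((-408)·121810 − 398·(-122471))/450646 = -477511/225323; q = (5·(-122471) − 398·(-408))/450646 = -449971/450646.

p = -2.119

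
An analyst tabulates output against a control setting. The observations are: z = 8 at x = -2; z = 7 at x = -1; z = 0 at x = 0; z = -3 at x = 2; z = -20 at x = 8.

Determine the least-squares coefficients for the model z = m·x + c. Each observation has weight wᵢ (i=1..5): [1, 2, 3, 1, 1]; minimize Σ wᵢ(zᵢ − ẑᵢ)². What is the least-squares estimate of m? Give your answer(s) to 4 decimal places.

The normal system AᵀWA·[m, c]ᵀ = AᵀWz is [[74, 6]; [6, 8]]·[m, c]ᵀ = [-196, -1]ᵀ.
Eliminating c: 8·(row 1) − 6·(row 2) gives 556·m = 8·(-196) − 6·(-1) = -1562, so m = -781/278.
Then c = ((-1) − 6·(-781/278))/8 = 551/278.

m = -2.8094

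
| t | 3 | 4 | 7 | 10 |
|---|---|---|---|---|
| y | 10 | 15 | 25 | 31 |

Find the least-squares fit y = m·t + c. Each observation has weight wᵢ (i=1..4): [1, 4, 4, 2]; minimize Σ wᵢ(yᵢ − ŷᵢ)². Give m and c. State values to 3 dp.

m = 2.904, c = 3.400

With design matrix M, MᵀWM = [[469, 67]; [67, 11]] and MᵀWy = [1590, 232]ᵀ.
det = 469·11 − 67² = 670.
m = (1590·11 − 67·232)/670 = 973/335; c = (469·232 − 67·1590)/670 = 17/5.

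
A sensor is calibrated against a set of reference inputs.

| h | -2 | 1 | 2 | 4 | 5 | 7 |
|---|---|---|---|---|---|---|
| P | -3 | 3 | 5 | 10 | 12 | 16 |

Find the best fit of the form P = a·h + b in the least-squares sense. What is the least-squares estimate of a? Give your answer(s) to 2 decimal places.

The normal equations are: 99·a + 17·b = 231;  17·a + 6·b = 43.
(Σh·h = 99, Σh = 17, Σ1 = 6, Σh·P = 231, ΣP = 43.)
Δ = 99·6 − 17² = 305.
a = (231·6 − 17·43)/305 = 131/61; b = (99·43 − 17·231)/305 = 66/61.

a = 2.15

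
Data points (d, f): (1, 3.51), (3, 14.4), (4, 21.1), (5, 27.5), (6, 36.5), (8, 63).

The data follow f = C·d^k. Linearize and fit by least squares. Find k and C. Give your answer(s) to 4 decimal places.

k = 1.3516, C = 3.3540

Taking logs, ln f = k·ln d + ln C, so regress ln f on ln d.
Σln d = 7.9655, Σ(ln d)² = 13.2535, Σln f = 18.0268, Σln d·ln f = 27.5523.
Equations: 13.2535·k + 7.9655·ln C = 27.5523;  7.9655·k + 6·ln C = 18.0268.
Δ = 13.2535·6 − (7.9655)² = 16.0713; k = (27.5523·6 − 7.9655·18.0268)/16.0713 = 1.35155, ln C = (13.2535·18.0268 − 7.9655·27.5523)/16.0713 = 1.21015, so C = exp(1.21015) = 3.35399.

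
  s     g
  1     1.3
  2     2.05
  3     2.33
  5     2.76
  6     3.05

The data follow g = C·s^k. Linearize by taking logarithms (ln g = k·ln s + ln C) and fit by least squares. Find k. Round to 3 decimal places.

k = 0.453

Linearized form: ln g = k·ln s + ln C. From the 5 transformed points,
AᵀA = [[7.4881, 5.1930]; [5.1930, 5]], rhs = [5.0589, 3.9564]ᵀ  (here Σln s = 5.1930, Σ(ln s)² = 7.4881, Σln g = 3.9564, Σln s·ln g = 5.0589).
Δ = 7.4881·5 − (5.1930)² = 10.4737; k = (5.0589·5 − 5.1930·3.9564)/10.4737 = 0.45339, ln C = (7.4881·3.9564 − 5.1930·5.0589)/10.4737 = 0.32040.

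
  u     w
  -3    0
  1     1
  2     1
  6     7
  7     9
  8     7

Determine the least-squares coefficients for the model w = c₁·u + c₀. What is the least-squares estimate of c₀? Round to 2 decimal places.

c₀ = 1.18

Normal-equation sums: Σu·u = 163, Σu = 21, Σ1 = 6.
Moment sums: Σu·w = 164, Σw = 25.
So MᵀM·[c₁, c₀]ᵀ = Mᵀw: [[163, 21]; [21, 6]]·[c₁, c₀]ᵀ = [164, 25]ᵀ.
Δ = 163·6 − 21² = 537.
c₁ = (164·6 − 21·25)/537 = 153/179; c₀ = (163·25 − 21·164)/537 = 631/537.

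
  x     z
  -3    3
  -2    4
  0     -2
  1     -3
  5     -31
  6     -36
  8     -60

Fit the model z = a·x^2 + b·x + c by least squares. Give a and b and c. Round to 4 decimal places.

Compute the Gram sums: Σx^2·x^2 = 6115, Σx^2·x = 819, Σx^2 = 139, Σx·x = 139, Σx = 15, Σ1 = 7.
Right-hand side: Σx^2·z = -5871, Σx·z = -871, Σz = -125.
Solving the 3×3 system (Gaussian elimination) gives a = -41825/76038, b = -3951/1334, c = -22355/38019.

a = -0.5501, b = -2.9618, c = -0.5880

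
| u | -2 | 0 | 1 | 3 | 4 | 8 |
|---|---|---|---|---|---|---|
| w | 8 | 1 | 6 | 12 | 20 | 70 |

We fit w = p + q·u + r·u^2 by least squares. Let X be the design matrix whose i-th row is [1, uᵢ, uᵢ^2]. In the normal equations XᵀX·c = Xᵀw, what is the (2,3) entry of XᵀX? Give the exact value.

596

Row 2 ↔ basis u, column 3 ↔ basis u^2, so (XᵀX)_{2,3} = Σᵢ (u)·(u^2) = (-2)·(4) + (0)·(0) + (1)·(1) + (3)·(9) + (4)·(16) + (8)·(64) = 596.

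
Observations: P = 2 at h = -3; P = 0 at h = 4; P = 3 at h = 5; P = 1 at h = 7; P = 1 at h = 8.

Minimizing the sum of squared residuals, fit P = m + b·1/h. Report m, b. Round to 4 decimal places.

m = 1.5178, b = -1.5320

Sums needed: Σ1 = 5, Σ1/h = 323/840, Σ1/h·1/h = 176149/705600.
Moment sums: ΣP = 7, Σ1/h·P = 169/840.
AᵀA·[m, b]ᵀ = AᵀP becomes [[5, 323/840]; [323/840, 176149/705600]]·[m, b]ᵀ = [7, 169/840]ᵀ.
det = 5·(176149/705600) − (323/840)² = 24263/22050.
m = (7·(176149/705600) − (323/840)·(169/840))/(24263/22050) = 7753/5108; b = (5·(169/840) − (323/840)·7)/(24263/22050) = -37170/24263.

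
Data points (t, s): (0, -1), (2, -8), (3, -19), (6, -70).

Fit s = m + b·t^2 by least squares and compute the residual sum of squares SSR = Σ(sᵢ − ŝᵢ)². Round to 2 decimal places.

SSR = 0.99

Normal-equation sums: Σ1 = 4, Σt^2 = 49, Σt^2·t^2 = 1393.
Moment sums: Σs = -98, Σt^2·s = -2723.
Determinant 4·1393 − 49² = 3171.
m = ((-98)·1393 − 49·(-2723))/3171 = -147/151; b = (4·(-2723) − 49·(-98))/3171 = -290/151.
Residuals: -4/151, 99/151, -112/151, 17/151; SSR = 150/151.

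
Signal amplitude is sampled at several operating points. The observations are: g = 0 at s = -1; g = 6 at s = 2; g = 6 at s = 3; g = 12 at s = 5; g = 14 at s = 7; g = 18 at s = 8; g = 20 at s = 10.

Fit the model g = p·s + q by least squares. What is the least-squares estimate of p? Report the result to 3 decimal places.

p = 1.875

Compute the Gram sums: Σs·s = 252, Σs = 34, Σ1 = 7.
Moment sums: Σs·g = 532, Σg = 76.
Determinant 252·7 − 34² = 608.
p = (532·7 − 34·76)/608 = 15/8; q = (252·76 − 34·532)/608 = 7/4.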